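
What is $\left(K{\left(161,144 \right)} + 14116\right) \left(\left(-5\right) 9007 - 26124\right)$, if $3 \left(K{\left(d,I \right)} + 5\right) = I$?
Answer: $-1007540281$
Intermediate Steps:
$K{\left(d,I \right)} = -5 + \frac{I}{3}$
$\left(K{\left(161,144 \right)} + 14116\right) \left(\left(-5\right) 9007 - 26124\right) = \left(\left(-5 + \frac{1}{3} \cdot 144\right) + 14116\right) \left(\left(-5\right) 9007 - 26124\right) = \left(\left(-5 + 48\right) + 14116\right) \left(-45035 - 26124\right) = \left(43 + 14116\right) \left(-71159\right) = 14159 \left(-71159\right) = -1007540281$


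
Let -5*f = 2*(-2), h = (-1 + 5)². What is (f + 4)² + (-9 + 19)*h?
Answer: 4576/25 ≈ 183.04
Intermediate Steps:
h = 16 (h = 4² = 16)
f = ⅘ (f = -2*(-2)/5 = -⅕*(-4) = ⅘ ≈ 0.80000)
(f + 4)² + (-9 + 19)*h = (⅘ + 4)² + (-9 + 19)*16 = (24/5)² + 10*16 = 576/25 + 160 = 4576/25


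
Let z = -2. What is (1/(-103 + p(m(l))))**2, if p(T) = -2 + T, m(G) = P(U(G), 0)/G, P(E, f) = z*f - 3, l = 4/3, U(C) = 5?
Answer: 16/184041 ≈ 8.6937e-5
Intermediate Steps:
l = 4/3 (l = 4*(1/3) = 4/3 ≈ 1.3333)
P(E, f) = -3 - 2*f (P(E, f) = -2*f - 3 = -3 - 2*f)
m(G) = -3/G (m(G) = (-3 - 2*0)/G = (-3 + 0)/G = -3/G)
(1/(-103 + p(m(l))))**2 = (1/(-103 + (-2 - 3/4/3)))**2 = (1/(-103 + (-2 - 3*3/4)))**2 = (1/(-103 + (-2 - 9/4)))**2 = (1/(-103 - 17/4))**2 = (1/(-429/4))**2 = (-4/429)**2 = 16/184041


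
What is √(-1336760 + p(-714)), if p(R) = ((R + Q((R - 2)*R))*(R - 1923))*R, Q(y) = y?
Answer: 2*√240299020105 ≈ 9.8041e+5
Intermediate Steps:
p(R) = R*(-1923 + R)*(R + R*(-2 + R)) (p(R) = ((R + (R - 2)*R)*(R - 1923))*R = ((R + (-2 + R)*R)*(-1923 + R))*R = ((R + R*(-2 + R))*(-1923 + R))*R = ((-1923 + R)*(R + R*(-2 + R)))*R = R*(-1923 + R)*(R + R*(-2 + R)))
√(-1336760 + p(-714)) = √(-1336760 + (-714)²*(1923 + (-714)² - 1924*(-714))) = √(-1336760 + 509796*(1923 + 509796 + 1373736)) = √(-1336760 + 509796*1885455) = √(-1336760 + 961197417180) = √961196080420 = 2*√240299020105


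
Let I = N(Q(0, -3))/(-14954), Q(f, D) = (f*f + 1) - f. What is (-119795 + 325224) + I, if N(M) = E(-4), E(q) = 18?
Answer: 1535992624/7477 ≈ 2.0543e+5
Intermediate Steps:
Q(f, D) = 1 + f² - f (Q(f, D) = (f² + 1) - f = (1 + f²) - f = 1 + f² - f)
N(M) = 18
I = -9/7477 (I = 18/(-14954) = 18*(-1/14954) = -9/7477 ≈ -0.0012037)
(-119795 + 325224) + I = (-119795 + 325224) - 9/7477 = 205429 - 9/7477 = 1535992624/7477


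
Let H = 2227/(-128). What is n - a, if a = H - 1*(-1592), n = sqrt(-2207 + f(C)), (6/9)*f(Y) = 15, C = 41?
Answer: -201549/128 + I*sqrt(8738)/2 ≈ -1574.6 + 46.739*I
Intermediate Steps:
f(Y) = 45/2 (f(Y) = (3/2)*15 = 45/2)
H = -2227/128 (H = 2227*(-1/128) = -2227/128 ≈ -17.398)
n = I*sqrt(8738)/2 (n = sqrt(-2207 + 45/2) = sqrt(-4369/2) = I*sqrt(8738)/2 ≈ 46.739*I)
a = 201549/128 (a = -2227/128 - 1*(-1592) = -2227/128 + 1592 = 201549/128 ≈ 1574.6)
n - a = I*sqrt(8738)/2 - 1*201549/128 = I*sqrt(8738)/2 - 201549/128 = -201549/128 + I*sqrt(8738)/2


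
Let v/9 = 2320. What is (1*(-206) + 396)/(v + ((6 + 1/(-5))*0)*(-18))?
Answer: 19/2088 ≈ 0.0090996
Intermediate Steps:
v = 20880 (v = 9*2320 = 20880)
(1*(-206) + 396)/(v + ((6 + 1/(-5))*0)*(-18)) = (1*(-206) + 396)/(20880 + ((6 + 1/(-5))*0)*(-18)) = (-206 + 396)/(20880 + ((6 - 1/5)*0)*(-18)) = 190/(20880 + ((29/5)*0)*(-18)) = 190/(20880 + 0*(-18)) = 190/(20880 + 0) = 190/20880 = 190*(1/20880) = 19/2088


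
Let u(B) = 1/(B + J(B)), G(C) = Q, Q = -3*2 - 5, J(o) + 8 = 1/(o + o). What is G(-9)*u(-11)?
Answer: 242/419 ≈ 0.57757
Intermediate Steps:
J(o) = -8 + 1/(2*o) (J(o) = -8 + 1/(o + o) = -8 + 1/(2*o))
Q = -11 (Q = -6 - 5 = -11)
G(C) = -11
u(B) = 1/(-8 + B + 1/(2*B)) (u(B) = 1/(B + (-8 + 1/(2*B))) = 1/(-8 + B + 1/(2*B)))
G(-9)*u(-11) = -22*(-11)/(1 + 2*(-11)*(-8 - 11)) = -22*(-11)/(1 + 2*(-11)*(-19)) = -22*(-11)/(1 + 418) = -22*(-11)/419 = -11*(-22/419) = 242/419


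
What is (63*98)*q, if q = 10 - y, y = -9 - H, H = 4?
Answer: 142002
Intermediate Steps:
y = -13 (y = -9 - 1*4 = -9 - 4 = -13)
q = 23 (q = 10 - 1*(-13) = 10 + 13 = 23)
(63*98)*q = (63*98)*23 = 6174*23 = 142002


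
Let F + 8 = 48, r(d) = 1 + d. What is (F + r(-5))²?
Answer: 1296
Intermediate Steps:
F = 40 (F = -8 + 48 = 40)
(F + r(-5))² = (40 + (1 - 5))² = (40 - 4)² = 36² = 1296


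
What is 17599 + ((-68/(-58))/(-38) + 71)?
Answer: 9736153/551 ≈ 17670.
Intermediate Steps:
17599 + ((-68/(-58))/(-38) + 71) = 17599 + (-(-34)*(-1)/(19*58) + 71) = 17599 + (-1/38*34/29 + 71) = 17599 + (-17/551 + 71) = 17599 + 39104/551 = 9736153/551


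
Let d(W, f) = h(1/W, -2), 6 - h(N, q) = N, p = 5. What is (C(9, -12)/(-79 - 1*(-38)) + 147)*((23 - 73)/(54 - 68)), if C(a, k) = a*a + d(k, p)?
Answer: 1781975/3444 ≈ 517.41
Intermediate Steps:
h(N, q) = 6 - N
d(W, f) = 6 - 1/W
C(a, k) = 6 + a² - 1/k (C(a, k) = a*a + (6 - 1/k) = a² + (6 - 1/k) = 6 + a² - 1/k)
(C(9, -12)/(-79 - 1*(-38)) + 147)*((23 - 73)/(54 - 68)) = ((6 + 9² - 1/(-12))/(-79 - 1*(-38)) + 147)*((23 - 73)/(54 - 68)) = ((6 + 81 - 1*(-1/12))/(-79 + 38) + 147)*(-50/(-14)) = ((6 + 81 + 1/12)/(-41) + 147)*(-50*(-1/14)) = ((1045/12)*(-1/41) + 147)*(25/7) = (-1045/492 + 147)*(25/7) = (71279/492)*(25/7) = 1781975/3444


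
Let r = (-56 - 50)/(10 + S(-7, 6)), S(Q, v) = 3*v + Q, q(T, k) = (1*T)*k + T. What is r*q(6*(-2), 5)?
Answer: 2544/7 ≈ 363.43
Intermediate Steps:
q(T, k) = T + T*k (q(T, k) = T*k + T = T + T*k)
S(Q, v) = Q + 3*v
r = -106/21 (r = (-56 - 50)/(10 + (-7 + 3*6)) = -106/(10 + (-7 + 18)) = -106/(10 + 11) = -106/21 ≈ -5.0476)
r*q(6*(-2), 5) = -106*6*(-2)*(1 + 5)/21 = -(-424)*6/7 = -106/21*(-72) = 2544/7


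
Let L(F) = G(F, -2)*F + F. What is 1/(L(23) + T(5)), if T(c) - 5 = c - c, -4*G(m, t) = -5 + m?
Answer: -2/151 ≈ -0.013245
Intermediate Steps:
G(m, t) = 5/4 - m/4 (G(m, t) = -(-5 + m)/4 = 5/4 - m/4)
T(c) = 5 (T(c) = 5 + (c - c) = 5 + 0 = 5)
L(F) = F + F*(5/4 - F/4) (L(F) = (5/4 - F/4)*F + F = F*(5/4 - F/4) + F = F + F*(5/4 - F/4))
1/(L(23) + T(5)) = 1/((1/4)*23*(9 - 1*23) + 5) = 1/((1/4)*23*(9 - 23) + 5) = 1/((1/4)*23*(-14) + 5) = 1/(-161/2 + 5) = 1/(-151/2) = -2/151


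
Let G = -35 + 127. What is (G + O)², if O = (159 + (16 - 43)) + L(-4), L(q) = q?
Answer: 48400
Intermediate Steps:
G = 92
O = 128 (O = (159 + (16 - 43)) - 4 = (159 - 27) - 4 = 132 - 4 = 128)
(G + O)² = (92 + 128)² = 220² = 48400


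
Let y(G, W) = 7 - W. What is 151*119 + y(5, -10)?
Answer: 17986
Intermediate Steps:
151*119 + y(5, -10) = 151*119 + (7 - 1*(-10)) = 17969 + (7 + 10) = 17969 + 17 = 17986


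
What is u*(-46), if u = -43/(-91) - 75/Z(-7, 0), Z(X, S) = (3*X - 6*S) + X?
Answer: -26381/182 ≈ -144.95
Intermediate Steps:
Z(X, S) = -6*S + 4*X (Z(X, S) = (-6*S + 3*X) + X = -6*S + 4*X)
u = 1147/364 (u = -43/(-91) - 75/(-6*0 + 4*(-7)) = -43*(-1/91) - 75/(0 - 28) = 43/91 - 75/(-28) = 43/91 - 75*(-1/28) = 43/91 + 75/28 = 1147/364 ≈ 3.1511)
u*(-46) = (1147/364)*(-46) = -26381/182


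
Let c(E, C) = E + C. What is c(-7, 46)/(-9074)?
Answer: -3/698 ≈ -0.0042980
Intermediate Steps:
c(E, C) = C + E
c(-7, 46)/(-9074) = (46 - 7)/(-9074) = 39*(-1/9074) = -3/698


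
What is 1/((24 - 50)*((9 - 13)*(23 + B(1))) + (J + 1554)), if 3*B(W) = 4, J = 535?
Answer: 3/13859 ≈ 0.00021647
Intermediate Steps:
B(W) = 4/3 (B(W) = (⅓)*4 = 4/3)
1/((24 - 50)*((9 - 13)*(23 + B(1))) + (J + 1554)) = 1/((24 - 50)*((9 - 13)*(23 + 4/3)) + (535 + 1554)) = 1/(-(-104)*73/3 + 2089) = 1/(-26*(-292/3) + 2089) = 1/(7592/3 + 2089) = 1/(13859/3) = 3/13859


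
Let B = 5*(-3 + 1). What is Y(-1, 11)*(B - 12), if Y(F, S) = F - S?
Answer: 264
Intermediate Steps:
B = -10 (B = 5*(-2) = -10)
Y(-1, 11)*(B - 12) = (-1 - 1*11)*(-10 - 12) = (-1 - 11)*(-22) = -12*(-22) = 264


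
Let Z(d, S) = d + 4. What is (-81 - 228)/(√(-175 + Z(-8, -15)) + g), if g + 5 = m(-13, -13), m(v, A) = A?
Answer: 5562/503 + 309*I*√179/503 ≈ 11.058 + 8.219*I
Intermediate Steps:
Z(d, S) = 4 + d
g = -18 (g = -5 - 13 = -18)
(-81 - 228)/(√(-175 + Z(-8, -15)) + g) = (-81 - 228)/(√(-175 + (4 - 8)) - 18) = -309/(√(-175 - 4) - 18) = -309/(√(-179) - 18) = -309/(I*√179 - 18) = -309/(-18 + I*√179)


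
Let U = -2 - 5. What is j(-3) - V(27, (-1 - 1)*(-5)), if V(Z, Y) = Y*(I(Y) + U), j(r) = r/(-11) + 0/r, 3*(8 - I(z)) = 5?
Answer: 229/33 ≈ 6.9394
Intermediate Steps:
I(z) = 19/3 (I(z) = 8 - ⅓*5 = 8 - 5/3 = 19/3)
U = -7
j(r) = -r/11 (j(r) = r*(-1/11) + 0 = -r/11 + 0 = -r/11)
V(Z, Y) = -2*Y/3 (V(Z, Y) = Y*(19/3 - 7) = Y*(-⅔) = -2*Y/3)
j(-3) - V(27, (-1 - 1)*(-5)) = -1/11*(-3) - (-2)*(-1 - 1)*(-5)/3 = 3/11 - (-2)*(-2*(-5))/3 = 3/11 - (-2)*10/3 = 3/11 - 1*(-20/3) = 3/11 + 20/3 = 229/33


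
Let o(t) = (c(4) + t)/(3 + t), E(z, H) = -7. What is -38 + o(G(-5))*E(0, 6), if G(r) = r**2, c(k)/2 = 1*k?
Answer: -185/4 ≈ -46.250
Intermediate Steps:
c(k) = 2*k (c(k) = 2*(1*k) = 2*k)
o(t) = (8 + t)/(3 + t) (o(t) = (2*4 + t)/(3 + t) = (8 + t)/(3 + t))
-38 + o(G(-5))*E(0, 6) = -38 + ((8 + (-5)**2)/(3 + (-5)**2))*(-7) = -38 + ((8 + 25)/(3 + 25))*(-7) = -38 + (33/28)*(-7) = -38 - 33/4 = -185/4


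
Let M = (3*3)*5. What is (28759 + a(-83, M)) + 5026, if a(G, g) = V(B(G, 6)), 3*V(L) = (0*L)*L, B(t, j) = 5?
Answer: 33785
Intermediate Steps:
M = 45 (M = 9*5 = 45)
V(L) = 0 (V(L) = ((0*L)*L)/3 = (0*L)/3 = (⅓)*0 = 0)
a(G, g) = 0
(28759 + a(-83, M)) + 5026 = (28759 + 0) + 5026 = 28759 + 5026 = 33785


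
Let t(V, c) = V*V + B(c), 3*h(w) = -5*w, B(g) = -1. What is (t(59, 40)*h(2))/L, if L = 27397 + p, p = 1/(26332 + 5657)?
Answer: -185536200/438201317 ≈ -0.42340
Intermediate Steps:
p = 1/31989 ≈ 3.1261e-5
h(w) = -5*w/3 (h(w) = (-5*w)/3 = -5*w/3)
L = 876402634/31989 (L = 27397 + 1/31989 = 876402634/31989 ≈ 27397.)
t(V, c) = -1 + V**2 (t(V, c) = V*V - 1 = V**2 - 1 = -1 + V**2)
(t(59, 40)*h(2))/L = ((-1 + 59**2)*(-5/3*2))/(876402634/31989) = ((-1 + 3481)*(-10/3))*(31989/876402634) = (3480*(-10/3))*(31989/876402634) = -11600*31989/876402634 = -185536200/438201317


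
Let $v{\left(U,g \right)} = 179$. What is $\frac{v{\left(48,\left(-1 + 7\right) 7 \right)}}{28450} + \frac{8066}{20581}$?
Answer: $\frac{233161699}{585529450} \approx 0.39821$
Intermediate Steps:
$\frac{v{\left(48,\left(-1 + 7\right) 7 \right)}}{28450} + \frac{8066}{20581} = \frac{179}{28450} + \frac{8066}{20581} = \frac{233161699}{585529450}$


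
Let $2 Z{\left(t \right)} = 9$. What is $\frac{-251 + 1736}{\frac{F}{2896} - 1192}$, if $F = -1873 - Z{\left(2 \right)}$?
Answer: $- \frac{8601120}{6907819} \approx -1.2451$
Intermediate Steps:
$Z{\left(t \right)} = \frac{9}{2}$ ($Z{\left(t \right)} = \frac{1}{2} \cdot 9 = \frac{9}{2}$)
$F = - \frac{3755}{2}$ ($F = -1873 - \frac{9}{2} = - \frac{3755}{2} \approx -1877.5$)
$\frac{-251 + 1736}{\frac{F}{2896} - 1192} = \frac{-251 + 1736}{- \frac{3755}{2 \cdot 2896} - 1192} = \frac{1485}{\left(- \frac{3755}{2}\right) \frac{1}{2896} - 1192} = \frac{1485}{- \frac{3755}{5792} - 1192} = \frac{1485}{- \frac{6907819}{5792}} = 1485 \left(- \frac{5792}{6907819}\right) = - \frac{8601120}{6907819}$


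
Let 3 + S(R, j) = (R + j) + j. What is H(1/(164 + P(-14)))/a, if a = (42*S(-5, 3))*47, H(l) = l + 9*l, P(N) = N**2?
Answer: -1/142128 ≈ -7.0359e-6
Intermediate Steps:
S(R, j) = -3 + R + 2*j (S(R, j) = -3 + ((R + j) + j) = -3 + (R + 2*j) = -3 + R + 2*j)
H(l) = 10*l
a = -3948 (a = (42*(-3 - 5 + 2*3))*47 = (42*(-3 - 5 + 6))*47 = (42*(-2))*47 = -84*47 = -3948)
H(1/(164 + P(-14)))/a = (10/(164 + (-14)**2))/(-3948) = (10/(164 + 196))*(-1/3948) = (10/360)*(-1/3948) = (10*(1/360))*(-1/3948) = (1/36)*(-1/3948) = -1/142128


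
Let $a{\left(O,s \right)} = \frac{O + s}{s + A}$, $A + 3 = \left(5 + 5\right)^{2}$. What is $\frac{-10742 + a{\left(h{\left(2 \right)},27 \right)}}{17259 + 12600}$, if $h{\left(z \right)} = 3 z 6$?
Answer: $- \frac{1331945}{3702516} \approx -0.35974$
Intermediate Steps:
$A = 97$ ($A = -3 + \left(5 + 5\right)^{2} = -3 + 10^{2} = -3 + 100 = 97$)
$h{\left(z \right)} = 18 z$
$a{\left(O,s \right)} = \frac{O + s}{97 + s}$ ($a{\left(O,s \right)} = \frac{O + s}{s + 97} = \frac{O + s}{97 + s}$)
$\frac{-10742 + a{\left(h{\left(2 \right)},27 \right)}}{17259 + 12600} = \frac{-10742 + \frac{18 \cdot 2 + 27}{97 + 27}}{17259 + 12600} = \frac{-10742 + \frac{36 + 27}{124}}{29859} = \left(-10742 + \frac{1}{124} \cdot 63\right) \frac{1}{29859} = \left(-10742 + \frac{63}{124}\right) \frac{1}{29859} = \left(- \frac{1331945}{124}\right) \frac{1}{29859} = - \frac{1331945}{3702516}$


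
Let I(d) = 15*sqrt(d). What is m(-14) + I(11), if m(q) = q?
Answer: -14 + 15*sqrt(11) ≈ 35.749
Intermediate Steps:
m(-14) + I(11) = -14 + 15*sqrt(11)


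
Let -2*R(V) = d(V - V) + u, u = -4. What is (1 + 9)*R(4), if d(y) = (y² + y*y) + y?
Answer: 20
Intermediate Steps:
d(y) = y + 2*y² (d(y) = (y² + y²) + y = 2*y² + y = y + 2*y²)
R(V) = 2 (R(V) = -((V - V)*(1 + 2*(V - V)) - 4)/2 = -(0*(1 + 2*0) - 4)/2 = -(0*(1 + 0) - 4)/2 = -(0*1 - 4)/2 = -(0 - 4)/2 = -½*(-4) = 2)
(1 + 9)*R(4) = (1 + 9)*2 = 10*2 = 20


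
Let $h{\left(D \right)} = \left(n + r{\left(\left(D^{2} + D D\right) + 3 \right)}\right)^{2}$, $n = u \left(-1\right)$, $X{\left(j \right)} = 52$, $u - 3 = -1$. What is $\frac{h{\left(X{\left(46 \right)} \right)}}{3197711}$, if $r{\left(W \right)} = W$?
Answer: $\frac{29257281}{3197711} \approx 9.1494$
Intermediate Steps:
$u = 2$ ($u = 3 - 1 = 2$)
$n = -2$ ($n = 2 \left(-1\right) = -2$)
$h{\left(D \right)} = \left(1 + 2 D^{2}\right)^{2}$ ($h{\left(D \right)} = \left(-2 + \left(\left(D^{2} + D D\right) + 3\right)\right)^{2} = \left(-2 + \left(\left(D^{2} + D^{2}\right) + 3\right)\right)^{2} = \left(-2 + \left(2 D^{2} + 3\right)\right)^{2} = \left(-2 + \left(3 + 2 D^{2}\right)\right)^{2} = \left(1 + 2 D^{2}\right)^{2}$)
$\frac{h{\left(X{\left(46 \right)} \right)}}{3197711} = \frac{\left(1 + 2 \cdot 52^{2}\right)^{2}}{3197711} = \left(1 + 2 \cdot 2704\right)^{2} \cdot \frac{1}{3197711} = \left(1 + 5408\right)^{2} \cdot \frac{1}{3197711} = 5409^{2} \cdot \frac{1}{3197711} = 29257281 \cdot \frac{1}{3197711} = \frac{29257281}{3197711}$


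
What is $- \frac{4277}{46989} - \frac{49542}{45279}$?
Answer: $- \frac{93392123}{78800553} \approx -1.1852$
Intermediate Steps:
$- \frac{4277}{46989} - \frac{49542}{45279} = \left(-4277\right) \frac{1}{46989} - \frac{16514}{15093} = - \frac{4277}{46989} - \frac{16514}{15093} = - \frac{93392123}{78800553}$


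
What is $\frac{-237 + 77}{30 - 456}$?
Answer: $\frac{80}{213} \approx 0.37559$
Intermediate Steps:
$\frac{-237 + 77}{30 - 456} = - \frac{160}{-426} = \left(-160\right) \left(- \frac{1}{426}\right) = \frac{80}{213}$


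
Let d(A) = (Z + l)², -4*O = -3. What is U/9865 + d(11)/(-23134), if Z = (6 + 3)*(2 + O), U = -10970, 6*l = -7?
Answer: -7466879021/6572647008 ≈ -1.1361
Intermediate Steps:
O = ¾ (O = -¼*(-3) = ¾ ≈ 0.75000)
l = -7/6 (l = (⅙)*(-7) = -7/6 ≈ -1.1667)
Z = 99/4 (Z = (6 + 3)*(2 + ¾) = 9*(11/4) = 99/4 ≈ 24.750)
d(A) = 80089/144 (d(A) = (99/4 - 7/6)² = (283/12)² = 80089/144)
U/9865 + d(11)/(-23134) = -10970/9865 + (80089/144)/(-23134) = -10970*1/9865 + (80089/144)*(-1/23134) = -2194/1973 - 80089/3331296 = -7466879021/6572647008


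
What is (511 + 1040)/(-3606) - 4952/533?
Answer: -6227865/640666 ≈ -9.7209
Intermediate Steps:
(511 + 1040)/(-3606) - 4952/533 = 1551*(-1/3606) - 4952*1/533 = -517/1202 - 4952/533 = -6227865/640666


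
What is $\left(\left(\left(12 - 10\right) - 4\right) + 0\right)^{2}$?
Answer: $4$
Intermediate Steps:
$\left(\left(\left(12 - 10\right) - 4\right) + 0\right)^{2} = \left(\left(2 - 4\right) + 0\right)^{2} = \left(-2 + 0\right)^{2} = \left(-2\right)^{2} = 4$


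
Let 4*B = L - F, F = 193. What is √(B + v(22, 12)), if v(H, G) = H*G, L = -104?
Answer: √759/2 ≈ 13.775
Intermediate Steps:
v(H, G) = G*H
B = -297/4 (B = (-104 - 1*193)/4 = (-104 - 193)/4 = (¼)*(-297) = -297/4 ≈ -74.250)
√(B + v(22, 12)) = √(-297/4 + 12*22) = √(-297/4 + 264) = √(759/4) = √759/2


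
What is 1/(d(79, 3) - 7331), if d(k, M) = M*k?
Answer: -1/7094 ≈ -0.00014096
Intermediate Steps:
1/(d(79, 3) - 7331) = 1/(3*79 - 7331) = 1/(237 - 7331) = 1/(-7094) = -1/7094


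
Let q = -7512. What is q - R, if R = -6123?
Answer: -1389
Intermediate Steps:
q - R = -7512 - 1*(-6123) = -7512 + 6123 = -1389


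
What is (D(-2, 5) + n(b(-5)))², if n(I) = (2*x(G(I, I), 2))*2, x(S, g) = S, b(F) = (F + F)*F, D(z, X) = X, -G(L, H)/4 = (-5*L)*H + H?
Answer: 39682632025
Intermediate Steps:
G(L, H) = -4*H + 20*H*L (G(L, H) = -4*((-5*L)*H + H) = -4*(-5*H*L + H) = -4*(H - 5*H*L) = -4*H + 20*H*L)
b(F) = 2*F² (b(F) = (2*F)*F = 2*F²)
n(I) = 16*I*(-1 + 5*I) (n(I) = (2*(4*I*(-1 + 5*I)))*2 = (8*I*(-1 + 5*I))*2 = 16*I*(-1 + 5*I))
(D(-2, 5) + n(b(-5)))² = (5 + 16*(2*(-5)²)*(-1 + 5*(2*(-5)²)))² = (5 + 16*(2*25)*(-1 + 5*(2*25)))² = (5 + 16*50*(-1 + 5*50))² = (5 + 16*50*(-1 + 250))² = (5 + 16*50*249)² = (5 + 199200)² = 199205² = 39682632025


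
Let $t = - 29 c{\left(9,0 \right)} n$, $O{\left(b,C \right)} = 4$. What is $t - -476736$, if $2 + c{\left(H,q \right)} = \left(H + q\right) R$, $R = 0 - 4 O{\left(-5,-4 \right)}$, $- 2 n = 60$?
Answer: $349716$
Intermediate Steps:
$n = -30$ ($n = \left(- \frac{1}{2}\right) 60 = -30$)
$R = -16$ ($R = 0 - 16 = -16$)
$c{\left(H,q \right)} = -2 - 16 H - 16 q$ ($c{\left(H,q \right)} = -2 + \left(H + q\right) \left(-16\right) = -2 - \left(16 H + 16 q\right) = -2 - 16 H - 16 q$)
$t = -127020$ ($t = - 29 \left(-2 - 144 - 0\right) \left(-30\right) = - 29 \left(-2 - 144 + 0\right) \left(-30\right) = \left(-29\right) \left(-146\right) \left(-30\right) = 4234 \left(-30\right) = -127020$)
$t - -476736 = -127020 - -476736 = -127020 + 476736 = 349716$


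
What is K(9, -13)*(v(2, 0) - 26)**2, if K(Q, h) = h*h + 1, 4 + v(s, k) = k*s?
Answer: 153000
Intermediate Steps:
v(s, k) = -4 + k*s
K(Q, h) = 1 + h**2 (K(Q, h) = h**2 + 1 = 1 + h**2)
K(9, -13)*(v(2, 0) - 26)**2 = (1 + (-13)**2)*((-4 + 0*2) - 26)**2 = (1 + 169)*((-4 + 0) - 26)**2 = 170*(-4 - 26)**2 = 170*(-30)**2 = 170*900 = 153000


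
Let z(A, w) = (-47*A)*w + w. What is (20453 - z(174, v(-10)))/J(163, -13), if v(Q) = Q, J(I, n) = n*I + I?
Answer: 20439/652 ≈ 31.348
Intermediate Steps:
J(I, n) = I + I*n (J(I, n) = I*n + I = I + I*n)
z(A, w) = w - 47*A*w (z(A, w) = -47*A*w + w = w - 47*A*w)
(20453 - z(174, v(-10)))/J(163, -13) = (20453 - (-10)*(1 - 47*174))/((163*(1 - 13))) = (20453 - (-10)*(1 - 8178))/((163*(-12))) = (20453 - (-10)*(-8177))/(-1956) = (20453 - 1*81770)*(-1/1956) = (20453 - 81770)*(-1/1956) = -61317*(-1/1956) = 20439/652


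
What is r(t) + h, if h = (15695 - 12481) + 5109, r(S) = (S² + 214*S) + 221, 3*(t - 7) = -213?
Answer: -1056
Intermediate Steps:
t = -64 (t = 7 + (⅓)*(-213) = 7 - 71 = -64)
r(S) = 221 + S² + 214*S
h = 8323 (h = 3214 + 5109 = 8323)
r(t) + h = (221 + (-64)² + 214*(-64)) + 8323 = (221 + 4096 - 13696) + 8323 = -9379 + 8323 = -1056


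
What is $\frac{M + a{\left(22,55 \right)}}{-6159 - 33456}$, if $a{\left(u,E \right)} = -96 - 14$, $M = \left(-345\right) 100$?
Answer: $\frac{6922}{7923} \approx 0.87366$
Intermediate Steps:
$M = -34500$
$a{\left(u,E \right)} = -110$ ($a{\left(u,E \right)} = -96 - 14 = -110$)
$\frac{M + a{\left(22,55 \right)}}{-6159 - 33456} = \frac{-34500 - 110}{-6159 - 33456} = - \frac{34610}{-39615} = \left(-34610\right) \left(- \frac{1}{39615}\right) = \frac{6922}{7923}$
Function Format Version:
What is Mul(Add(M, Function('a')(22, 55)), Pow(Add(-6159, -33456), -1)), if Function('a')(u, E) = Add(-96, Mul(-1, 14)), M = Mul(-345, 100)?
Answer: Rational(6922, 7923) ≈ 0.87366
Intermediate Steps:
M = -34500
Function('a')(u, E) = -110 (Function('a')(u, E) = Add(-96, -14) = -110)
Mul(Add(M, Function('a')(22, 55)), Pow(Add(-6159, -33456), -1)) = Mul(Add(-34500, -110), Pow(Add(-6159, -33456), -1)) = Mul(-34610, Pow(-39615, -1)) = Mul(-34610, Rational(-1, 39615)) = Rational(6922, 7923)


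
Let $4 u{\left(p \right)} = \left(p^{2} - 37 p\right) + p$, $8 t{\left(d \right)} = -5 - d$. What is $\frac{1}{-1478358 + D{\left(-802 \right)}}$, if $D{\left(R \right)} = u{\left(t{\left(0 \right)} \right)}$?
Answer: $- \frac{256}{378458183} \approx -6.7643 \cdot 10^{-7}$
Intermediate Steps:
$t{\left(d \right)} = - \frac{5}{8} - \frac{d}{8}$ ($t{\left(d \right)} = \frac{-5 - d}{8} = - \frac{5}{8} - \frac{d}{8}$)
$u{\left(p \right)} = - 9 p + \frac{p^{2}}{4}$ ($u{\left(p \right)} = \frac{\left(p^{2} - 37 p\right) + p}{4} = \frac{p^{2} - 36 p}{4} = - 9 p + \frac{p^{2}}{4}$)
$D{\left(R \right)} = \frac{1465}{256}$ ($D{\left(R \right)} = \frac{\left(- \frac{5}{8} - 0\right) \left(-36 - \frac{5}{8}\right)}{4} = \frac{\left(- \frac{5}{8} + 0\right) \left(-36 + \left(- \frac{5}{8} + 0\right)\right)}{4} = \frac{1}{4} \left(- \frac{5}{8}\right) \left(-36 - \frac{5}{8}\right) = \frac{1}{4} \left(- \frac{5}{8}\right) \left(- \frac{293}{8}\right) = \frac{1465}{256}$)
$\frac{1}{-1478358 + D{\left(-802 \right)}} = \frac{1}{-1478358 + \frac{1465}{256}} = \frac{1}{- \frac{378458183}{256}} = - \frac{256}{378458183}$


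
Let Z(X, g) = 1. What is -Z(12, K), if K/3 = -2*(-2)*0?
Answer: -1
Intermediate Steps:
K = 0 (K = 3*(-2*(-2)*0) = 3*(4*0) = 3*0 = 0)
-Z(12, K) = -1*1 = -1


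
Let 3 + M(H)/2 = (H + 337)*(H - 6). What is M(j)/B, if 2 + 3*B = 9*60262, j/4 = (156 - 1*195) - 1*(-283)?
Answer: 3820821/271178 ≈ 14.090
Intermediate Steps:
j = 976 (j = 4*((156 - 1*195) - 1*(-283)) = 4*((156 - 195) + 283) = 4*(-39 + 283) = 4*244 = 976)
M(H) = -6 + 2*(-6 + H)*(337 + H) (M(H) = -6 + 2*((H + 337)*(H - 6)) = -6 + 2*((337 + H)*(-6 + H)) = -6 + 2*((-6 + H)*(337 + H)) = -6 + 2*(-6 + H)*(337 + H))
B = 542356/3 (B = -⅔ + (9*60262)/3 = -⅔ + (⅓)*542358 = -⅔ + 180786 = 542356/3 ≈ 1.8079e+5)
M(j)/B = (-4050 + 2*976² + 662*976)/(542356/3) = (-4050 + 2*952576 + 646112)*(3/542356) = (-4050 + 1905152 + 646112)*(3/542356) = 2547214*(3/542356) = 3820821/271178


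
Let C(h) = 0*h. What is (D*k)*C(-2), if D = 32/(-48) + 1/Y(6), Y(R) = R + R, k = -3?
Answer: 0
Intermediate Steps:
C(h) = 0
Y(R) = 2*R
D = -7/12 (D = 32/(-48) + 1/(2*6) = 32*(-1/48) + 1/12 = -⅔ + 1*(1/12) = -⅔ + 1/12 = -7/12 ≈ -0.58333)
(D*k)*C(-2) = -7/12*(-3)*0 = (7/4)*0 = 0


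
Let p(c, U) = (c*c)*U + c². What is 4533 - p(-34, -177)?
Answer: 207989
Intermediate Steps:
p(c, U) = c² + U*c² (p(c, U) = c²*U + c² = U*c² + c² = c² + U*c²)
4533 - p(-34, -177) = 4533 - (-34)²*(1 - 177) = 4533 - 1156*(-176) = 4533 - 1*(-203456) = 4533 + 203456 = 207989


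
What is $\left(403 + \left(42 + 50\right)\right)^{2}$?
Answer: $245025$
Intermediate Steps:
$\left(403 + \left(42 + 50\right)\right)^{2} = \left(403 + 92\right)^{2} = 495^{2} = 245025$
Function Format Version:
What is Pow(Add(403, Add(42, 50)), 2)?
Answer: 245025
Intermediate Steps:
Pow(Add(403, Add(42, 50)), 2) = Pow(Add(403, 92), 2) = Pow(495, 2) = 245025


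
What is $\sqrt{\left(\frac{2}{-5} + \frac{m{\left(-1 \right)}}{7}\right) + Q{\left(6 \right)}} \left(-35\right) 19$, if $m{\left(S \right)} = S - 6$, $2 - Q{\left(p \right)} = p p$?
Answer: $- 133 i \sqrt{885} \approx - 3956.6 i$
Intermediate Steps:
$Q{\left(p \right)} = 2 - p^{2}$ ($Q{\left(p \right)} = 2 - p p = 2 - p^{2}$)
$m{\left(S \right)} = -6 + S$ ($m{\left(S \right)} = S - 6 = -6 + S$)
$\sqrt{\left(\frac{2}{-5} + \frac{m{\left(-1 \right)}}{7}\right) + Q{\left(6 \right)}} \left(-35\right) 19 = \sqrt{\left(\frac{2}{-5} + \frac{-6 - 1}{7}\right) + \left(2 - 6^{2}\right)} \left(-35\right) 19 = \sqrt{\left(2 \left(- \frac{1}{5}\right) - 1\right) + \left(2 - 36\right)} \left(-35\right) 19 = \sqrt{\left(- \frac{2}{5} - 1\right) + \left(2 - 36\right)} \left(-35\right) 19 = \sqrt{- \frac{7}{5} - 34} \left(-35\right) 19 = \sqrt{- \frac{177}{5}} \left(-35\right) 19 = \frac{i \sqrt{885}}{5} \left(-35\right) 19 = - 7 i \sqrt{885} \cdot 19 = - 133 i \sqrt{885}$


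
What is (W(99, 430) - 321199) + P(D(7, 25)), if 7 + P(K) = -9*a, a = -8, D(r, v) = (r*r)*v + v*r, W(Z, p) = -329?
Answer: -321463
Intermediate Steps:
D(r, v) = r*v + v*r² (D(r, v) = r²*v + r*v = v*r² + r*v = r*v + v*r²)
P(K) = 65 (P(K) = -7 - 9*(-8) = -7 + 72 = 65)
(W(99, 430) - 321199) + P(D(7, 25)) = (-329 - 321199) + 65 = -321528 + 65 = -321463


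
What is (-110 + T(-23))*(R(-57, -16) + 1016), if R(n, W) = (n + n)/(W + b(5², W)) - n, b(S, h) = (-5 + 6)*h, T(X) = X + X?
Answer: -671775/4 ≈ -1.6794e+5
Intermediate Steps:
T(X) = 2*X
b(S, h) = h (b(S, h) = 1*h = h)
R(n, W) = -n + n/W (R(n, W) = (n + n)/(W + W) - n = (2*n)/((2*W)) - n = (2*n)*(1/(2*W)) - n = n/W - n = -n + n/W)
(-110 + T(-23))*(R(-57, -16) + 1016) = (-110 + 2*(-23))*((-1*(-57) - 57/(-16)) + 1016) = (-110 - 46)*((57 - 57*(-1/16)) + 1016) = -156*((57 + 57/16) + 1016) = -156*(969/16 + 1016) = -156*17225/16 = -671775/4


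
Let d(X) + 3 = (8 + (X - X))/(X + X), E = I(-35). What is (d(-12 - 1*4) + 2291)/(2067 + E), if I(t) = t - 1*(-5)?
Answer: 9151/8148 ≈ 1.1231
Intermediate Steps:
I(t) = 5 + t (I(t) = t + 5 = 5 + t)
E = -30 (E = 5 - 35 = -30)
d(X) = -3 + 4/X (d(X) = -3 + (8 + (X - X))/(X + X) = -3 + (8 + 0)/((2*X)) = -3 + 8*(1/(2*X)) = -3 + 4/X)
(d(-12 - 1*4) + 2291)/(2067 + E) = ((-3 + 4/(-12 - 1*4)) + 2291)/(2067 - 30) = ((-3 + 4/(-12 - 4)) + 2291)/2037 = ((-3 + 4/(-16)) + 2291)*(1/2037) = ((-3 + 4*(-1/16)) + 2291)*(1/2037) = ((-3 - ¼) + 2291)*(1/2037) = (-13/4 + 2291)*(1/2037) = (9151/4)*(1/2037) = 9151/8148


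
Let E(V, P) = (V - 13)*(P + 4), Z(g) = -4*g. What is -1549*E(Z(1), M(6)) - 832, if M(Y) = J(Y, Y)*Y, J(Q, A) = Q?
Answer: 1052488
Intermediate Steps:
M(Y) = Y**2 (M(Y) = Y*Y = Y**2)
E(V, P) = (-13 + V)*(4 + P)
-1549*E(Z(1), M(6)) - 832 = -1549*(-52 - 13*6**2 + 4*(-4*1) + 6**2*(-4*1)) - 832 = -1549*(-52 - 13*36 + 4*(-4) + 36*(-4)) - 832 = -1549*(-52 - 468 - 16 - 144) - 832 = -1549*(-680) - 832 = 1053320 - 832 = 1052488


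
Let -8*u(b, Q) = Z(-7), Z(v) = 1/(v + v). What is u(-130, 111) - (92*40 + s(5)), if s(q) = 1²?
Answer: -412271/112 ≈ -3681.0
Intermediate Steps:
Z(v) = 1/(2*v)
s(q) = 1
u(b, Q) = 1/112 (u(b, Q) = -1/(16*(-7)) = -(-1)/(16*7) = -⅛*(-1/14) = 1/112)
u(-130, 111) - (92*40 + s(5)) = 1/112 - (92*40 + 1) = 1/112 - (3680 + 1) = 1/112 - 1*3681 = 1/112 - 3681 = -412271/112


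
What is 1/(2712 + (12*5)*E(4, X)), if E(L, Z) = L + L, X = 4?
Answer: 1/3192 ≈ 0.00031328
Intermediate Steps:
E(L, Z) = 2*L
1/(2712 + (12*5)*E(4, X)) = 1/(2712 + (12*5)*(2*4)) = 1/(2712 + 60*8) = 1/(2712 + 480) = 1/3192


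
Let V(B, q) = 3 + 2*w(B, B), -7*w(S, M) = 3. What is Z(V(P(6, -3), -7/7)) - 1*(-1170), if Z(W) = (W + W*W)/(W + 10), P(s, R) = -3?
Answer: 139296/119 ≈ 1170.6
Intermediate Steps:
w(S, M) = -3/7 (w(S, M) = -1/7*3 = -3/7)
V(B, q) = 15/7 (V(B, q) = 3 + 2*(-3/7) = 3 - 6/7 = 15/7)
Z(W) = (W + W**2)/(10 + W)
Z(V(P(6, -3), -7/7)) - 1*(-1170) = 15*(1 + 15/7)/(7*(10 + 15/7)) - 1*(-1170) = (15/7)*(22/7)/(85/7) + 1170 = (15/7)*(7/85)*(22/7) + 1170 = 66/119 + 1170 = 139296/119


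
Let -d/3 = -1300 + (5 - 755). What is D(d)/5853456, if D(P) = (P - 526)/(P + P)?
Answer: 703/8999688600 ≈ 7.8114e-8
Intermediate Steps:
d = 6150 (d = -3*(-1300 + (5 - 755)) = -3*(-1300 - 750) = -3*(-2050) = 6150)
D(P) = (-526 + P)/(2*P) (D(P) = (-526 + P)/((2*P)) = (-526 + P)*(1/(2*P)) = (-526 + P)/(2*P))
D(d)/5853456 = ((½)*(-526 + 6150)/6150)/5853456 = ((½)*(1/6150)*5624)*(1/5853456) = (1406/3075)*(1/5853456) = 703/8999688600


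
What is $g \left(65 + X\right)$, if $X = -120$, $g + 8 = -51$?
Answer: $3245$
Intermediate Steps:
$g = -59$ ($g = -8 - 51 = -59$)
$g \left(65 + X\right) = - 59 \left(65 - 120\right) = \left(-59\right) \left(-55\right) = 3245$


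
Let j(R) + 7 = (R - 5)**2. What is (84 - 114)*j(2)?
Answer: -60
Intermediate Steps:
j(R) = -7 + (-5 + R)**2 (j(R) = -7 + (R - 5)**2 = -7 + (-5 + R)**2)
(84 - 114)*j(2) = (84 - 114)*(-7 + (-5 + 2)**2) = -30*(-7 + (-3)**2) = -30*(-7 + 9) = -30*2 = -60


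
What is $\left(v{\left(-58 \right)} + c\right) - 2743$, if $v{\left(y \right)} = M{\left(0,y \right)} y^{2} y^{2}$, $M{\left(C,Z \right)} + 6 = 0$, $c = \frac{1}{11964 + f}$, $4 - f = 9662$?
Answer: $- \frac{156581364013}{2306} \approx -6.7902 \cdot 10^{7}$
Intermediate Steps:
$f = -9658$ ($f = 4 - 9662 = -9658$)
$c = \frac{1}{2306}$ ($c = \frac{1}{11964 - 9658} = \frac{1}{2306} \approx 0.00043365$)
$M{\left(C,Z \right)} = -6$ ($M{\left(C,Z \right)} = -6 + 0 = -6$)
$v{\left(y \right)} = - 6 y^{4}$ ($v{\left(y \right)} = - 6 y^{2} y^{2} = - 6 y^{4}$)
$\left(v{\left(-58 \right)} + c\right) - 2743 = \left(- 6 \left(-58\right)^{4} + \frac{1}{2306}\right) - 2743 = \left(\left(-6\right) 11316496 + \frac{1}{2306}\right) - 2743 = \left(-67898976 + \frac{1}{2306}\right) - 2743 = - \frac{156575038655}{2306} - 2743 = - \frac{156581364013}{2306}$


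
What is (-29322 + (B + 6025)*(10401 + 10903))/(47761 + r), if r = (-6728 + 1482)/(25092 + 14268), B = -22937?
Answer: -7091148177600/939933857 ≈ -7544.3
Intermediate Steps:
r = -2623/19680 (r = -5246/39360 = -5246*1/39360 = -2623/19680 ≈ -0.13328)
(-29322 + (B + 6025)*(10401 + 10903))/(47761 + r) = (-29322 + (-22937 + 6025)*(10401 + 10903))/(47761 - 2623/19680) = (-29322 - 16912*21304)/(939933857/19680) = (-29322 - 360293248)*(19680/939933857) = -360322570*19680/939933857 = -7091148177600/939933857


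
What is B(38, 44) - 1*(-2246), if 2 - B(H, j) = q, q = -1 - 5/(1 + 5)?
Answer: 13499/6 ≈ 2249.8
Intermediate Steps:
q = -11/6 (q = -1 - 5/6 = -1 + (⅙)*(-5) = -1 - ⅚ = -11/6 ≈ -1.8333)
B(H, j) = 23/6 (B(H, j) = 2 - 1*(-11/6) = 2 + 11/6 = 23/6)
B(38, 44) - 1*(-2246) = 23/6 - 1*(-2246) = 23/6 + 2246 = 13499/6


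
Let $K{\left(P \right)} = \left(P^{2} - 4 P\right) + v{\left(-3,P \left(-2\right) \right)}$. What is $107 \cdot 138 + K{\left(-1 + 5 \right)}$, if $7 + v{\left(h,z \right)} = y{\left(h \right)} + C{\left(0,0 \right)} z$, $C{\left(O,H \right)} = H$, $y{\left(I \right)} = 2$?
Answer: $14761$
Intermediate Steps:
$v{\left(h,z \right)} = -5$ ($v{\left(h,z \right)} = -7 + \left(2 + 0 z\right) = -7 + \left(2 + 0\right) = -7 + 2 = -5$)
$K{\left(P \right)} = -5 + P^{2} - 4 P$ ($K{\left(P \right)} = \left(P^{2} - 4 P\right) - 5 = -5 + P^{2} - 4 P$)
$107 \cdot 138 + K{\left(-1 + 5 \right)} = 107 \cdot 138 - \left(5 - \left(-1 + 5\right)^{2} + 4 \left(-1 + 5\right)\right) = 14766 - \left(21 - 16\right) = 14766 - 5 = 14761$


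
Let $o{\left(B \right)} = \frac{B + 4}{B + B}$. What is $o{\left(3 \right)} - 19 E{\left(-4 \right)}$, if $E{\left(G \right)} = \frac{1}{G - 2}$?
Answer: $\frac{13}{3} \approx 4.3333$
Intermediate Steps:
$o{\left(B \right)} = \frac{4 + B}{2 B}$
$E{\left(G \right)} = \frac{1}{-2 + G}$
$o{\left(3 \right)} - 19 E{\left(-4 \right)} = \frac{4 + 3}{2 \cdot 3} - \frac{19}{-2 - 4} = \frac{1}{2} \cdot \frac{1}{3} \cdot 7 - \frac{19}{-6} = \frac{7}{6} - - \frac{19}{6} = \frac{7}{6} + \frac{19}{6} = \frac{13}{3}$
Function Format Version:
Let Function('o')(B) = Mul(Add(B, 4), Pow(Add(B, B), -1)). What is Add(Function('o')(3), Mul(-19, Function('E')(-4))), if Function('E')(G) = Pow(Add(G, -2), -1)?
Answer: Rational(13, 3) ≈ 4.3333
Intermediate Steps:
Function('o')(B) = Mul(Rational(1, 2), Pow(B, -1), Add(4, B)) (Function('o')(B) = Mul(Add(4, B), Pow(Mul(2, B), -1)) = Mul(Add(4, B), Mul(Rational(1, 2), Pow(B, -1))) = Mul(Rational(1, 2), Pow(B, -1), Add(4, B)))
Function('E')(G) = Pow(Add(-2, G), -1)
Add(Function('o')(3), Mul(-19, Function('E')(-4))) = Add(Mul(Rational(1, 2), Pow(3, -1), Add(4, 3)), Mul(-19, Pow(Add(-2, -4), -1))) = Add(Mul(Rational(1, 2), Rational(1, 3), 7), Mul(-19, Pow(-6, -1))) = Add(Rational(7, 6), Mul(-19, Rational(-1, 6))) = Add(Rational(7, 6), Rational(19, 6)) = Rational(13, 3)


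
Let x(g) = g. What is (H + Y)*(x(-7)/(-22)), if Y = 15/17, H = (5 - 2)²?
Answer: 588/187 ≈ 3.1444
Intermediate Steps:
H = 9 (H = 3² = 9)
Y = 15/17 (Y = 15*(1/17) = 15/17 ≈ 0.88235)
(H + Y)*(x(-7)/(-22)) = (9 + 15/17)*(-7/(-22)) = 168*(-7*(-1/22))/17 = (168/17)*(7/22) = 588/187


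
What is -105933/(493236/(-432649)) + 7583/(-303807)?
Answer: 1547113322477959/16649838828 ≈ 92921.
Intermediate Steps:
-105933/(493236/(-432649)) + 7583/(-303807) = -105933/(493236*(-1/432649)) + 7583*(-1/303807) = -105933/(-493236/432649) - 7583/303807 = -105933*(-432649/493236) - 7583/303807 = 15277268839/164412 - 7583/303807 = 1547113322477959/16649838828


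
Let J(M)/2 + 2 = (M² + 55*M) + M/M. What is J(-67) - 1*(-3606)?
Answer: 5212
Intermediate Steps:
J(M) = -2 + 2*M² + 110*M (J(M) = -4 + 2*((M² + 55*M) + M/M) = -4 + 2*((M² + 55*M) + 1) = -4 + 2*(1 + M² + 55*M) = -4 + (2 + 2*M² + 110*M) = -2 + 2*M² + 110*M)
J(-67) - 1*(-3606) = (-2 + 2*(-67)² + 110*(-67)) - 1*(-3606) = (-2 + 2*4489 - 7370) + 3606 = (-2 + 8978 - 7370) + 3606 = 1606 + 3606 = 5212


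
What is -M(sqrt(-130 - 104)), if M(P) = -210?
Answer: 210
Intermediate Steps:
-M(sqrt(-130 - 104)) = -1*(-210) = 210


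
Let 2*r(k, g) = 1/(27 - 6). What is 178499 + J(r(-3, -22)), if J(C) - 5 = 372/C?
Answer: 194128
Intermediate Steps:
r(k, g) = 1/42 (r(k, g) = 1/(2*(27 - 6)) = (½)/21 = (½)*(1/21) = 1/42)
J(C) = 5 + 372/C
178499 + J(r(-3, -22)) = 178499 + (5 + 372/(1/42)) = 178499 + (5 + 372*42) = 178499 + (5 + 15624) = 178499 + 15629 = 194128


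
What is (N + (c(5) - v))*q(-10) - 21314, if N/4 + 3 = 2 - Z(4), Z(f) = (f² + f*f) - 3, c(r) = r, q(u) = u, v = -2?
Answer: -20184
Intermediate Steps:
Z(f) = -3 + 2*f² (Z(f) = (f² + f²) - 3 = 2*f² - 3 = -3 + 2*f²)
N = -120 (N = -12 + 4*(2 - (-3 + 2*4²)) = -12 + 4*(2 - (-3 + 2*16)) = -12 + 4*(2 - (-3 + 32)) = -12 + 4*(2 - 1*29) = -12 + 4*(2 - 29) = -12 + 4*(-27) = -12 - 108 = -120)
(N + (c(5) - v))*q(-10) - 21314 = (-120 + (5 - 1*(-2)))*(-10) - 21314 = (-120 + (5 + 2))*(-10) - 21314 = (-120 + 7)*(-10) - 21314 = -113*(-10) - 21314 = 1130 - 21314 = -20184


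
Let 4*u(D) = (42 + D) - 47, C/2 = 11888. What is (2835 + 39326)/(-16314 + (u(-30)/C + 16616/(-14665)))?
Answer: -58801953445760/22754719171579 ≈ -2.5842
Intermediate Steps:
C = 23776 (C = 2*11888 = 23776)
u(D) = -5/4 + D/4 (u(D) = ((42 + D) - 47)/4 = (-5 + D)/4 = -5/4 + D/4)
(2835 + 39326)/(-16314 + (u(-30)/C + 16616/(-14665))) = (2835 + 39326)/(-16314 + ((-5/4 + (¼)*(-30))/23776 + 16616/(-14665))) = 42161/(-16314 + ((-5/4 - 15/2)*(1/23776) + 16616*(-1/14665))) = 42161/(-16314 + (-35/4*1/23776 - 16616/14665)) = 42161/(-16314 + (-35/95104 - 16616/14665)) = 42161/(-16314 - 1580761339/1394700160) = 42161/(-22754719171579/1394700160) = 42161*(-1394700160/22754719171579) = -58801953445760/22754719171579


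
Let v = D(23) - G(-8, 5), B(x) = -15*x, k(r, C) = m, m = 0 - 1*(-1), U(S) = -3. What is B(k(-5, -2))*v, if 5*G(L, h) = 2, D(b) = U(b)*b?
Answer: 1041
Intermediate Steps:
m = 1 (m = 0 + 1 = 1)
k(r, C) = 1
D(b) = -3*b
G(L, h) = 2/5 (G(L, h) = (1/5)*2 = 2/5)
v = -347/5 (v = -3*23 - 1*2/5 = -69 - 2/5 = -347/5 ≈ -69.400)
B(k(-5, -2))*v = -15*1*(-347/5) = -15*(-347/5) = 1041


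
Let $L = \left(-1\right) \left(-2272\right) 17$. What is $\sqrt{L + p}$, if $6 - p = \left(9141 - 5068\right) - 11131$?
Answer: $2 \sqrt{11422} \approx 213.75$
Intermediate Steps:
$L = 38624$ ($L = 2272 \cdot 17 = 38624$)
$p = 7064$ ($p = 6 - \left(\left(9141 - 5068\right) - 11131\right) = 6 - \left(4073 - 11131\right) = 6 - -7058 = 6 + 7058 = 7064$)
$\sqrt{L + p} = \sqrt{38624 + 7064} = \sqrt{45688} = 2 \sqrt{11422}$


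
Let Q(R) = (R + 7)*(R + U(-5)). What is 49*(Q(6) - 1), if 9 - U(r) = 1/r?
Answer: 48167/5 ≈ 9633.4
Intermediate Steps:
U(r) = 9 - 1/r
Q(R) = (7 + R)*(46/5 + R) (Q(R) = (R + 7)*(R + (9 - 1/(-5))) = (7 + R)*(R + (9 - 1*(-⅕))) = (7 + R)*(R + (9 + ⅕)) = (7 + R)*(R + 46/5) = (7 + R)*(46/5 + R))
49*(Q(6) - 1) = 49*((322/5 + 6² + (81/5)*6) - 1) = 49*((322/5 + 36 + 486/5) - 1) = 49*(988/5 - 1) = 49*(983/5) = 48167/5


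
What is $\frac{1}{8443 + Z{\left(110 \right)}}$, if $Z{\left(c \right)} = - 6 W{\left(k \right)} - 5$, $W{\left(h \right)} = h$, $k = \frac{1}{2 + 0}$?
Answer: $\frac{1}{8435} \approx 0.00011855$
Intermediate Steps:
$k = \frac{1}{2} \approx 0.5$
$Z{\left(c \right)} = -8$ ($Z{\left(c \right)} = \left(-6\right) \frac{1}{2} - 5 = -3 - 5 = -8$)
$\frac{1}{8443 + Z{\left(110 \right)}} = \frac{1}{8443 - 8} = \frac{1}{8435}$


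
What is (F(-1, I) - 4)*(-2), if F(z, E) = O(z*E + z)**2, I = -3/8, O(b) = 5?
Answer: -42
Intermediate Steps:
I = -3/8 (I = -3*1/8 = -3/8 ≈ -0.37500)
F(z, E) = 25 (F(z, E) = 5**2 = 25)
(F(-1, I) - 4)*(-2) = (25 - 4)*(-2) = 21*(-2) = -42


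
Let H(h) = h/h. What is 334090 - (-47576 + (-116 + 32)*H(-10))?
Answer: 381750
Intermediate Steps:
H(h) = 1
334090 - (-47576 + (-116 + 32)*H(-10)) = 334090 - (-47576 + (-116 + 32)*1) = 334090 - (-47576 - 84*1) = 334090 - (-47576 - 84) = 334090 - 1*(-47660) = 334090 + 47660 = 381750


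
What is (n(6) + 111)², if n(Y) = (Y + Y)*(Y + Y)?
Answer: 65025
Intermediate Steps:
n(Y) = 4*Y² (n(Y) = (2*Y)*(2*Y) = 4*Y²)
(n(6) + 111)² = (4*6² + 111)² = (4*36 + 111)² = (144 + 111)² = 255² = 65025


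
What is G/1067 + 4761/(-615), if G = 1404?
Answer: -1405509/218735 ≈ -6.4256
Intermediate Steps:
G/1067 + 4761/(-615) = 1404/1067 + 4761/(-615) = 1404*(1/1067) + 4761*(-1/615) = 1404/1067 - 1587/205 = -1405509/218735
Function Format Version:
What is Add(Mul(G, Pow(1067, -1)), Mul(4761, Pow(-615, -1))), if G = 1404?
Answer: Rational(-1405509, 218735) ≈ -6.4256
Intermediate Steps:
Add(Mul(G, Pow(1067, -1)), Mul(4761, Pow(-615, -1))) = Add(Mul(1404, Pow(1067, -1)), Mul(4761, Pow(-615, -1))) = Add(Mul(1404, Rational(1, 1067)), Mul(4761, Rational(-1, 615))) = Add(Rational(1404, 1067), Rational(-1587, 205)) = Rational(-1405509, 218735)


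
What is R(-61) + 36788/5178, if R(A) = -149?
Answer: -367367/2589 ≈ -141.90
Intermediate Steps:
R(-61) + 36788/5178 = -149 + 36788/5178 = -149 + 36788*(1/5178) = -149 + 18394/2589 = -367367/2589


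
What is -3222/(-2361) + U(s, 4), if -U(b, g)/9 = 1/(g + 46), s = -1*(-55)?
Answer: 46617/39350 ≈ 1.1847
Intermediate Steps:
s = 55
U(b, g) = -9/(46 + g) (U(b, g) = -9/(g + 46) = -9/(46 + g))
-3222/(-2361) + U(s, 4) = -3222/(-2361) - 9/(46 + 4) = -3222*(-1/2361) - 9/50 = 1074/787 - 9*1/50 = 1074/787 - 9/50 = 46617/39350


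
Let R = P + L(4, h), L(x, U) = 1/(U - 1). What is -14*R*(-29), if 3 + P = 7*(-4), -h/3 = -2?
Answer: -62524/5 ≈ -12505.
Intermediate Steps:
h = 6 (h = -3*(-2) = 6)
L(x, U) = 1/(-1 + U)
P = -31 (P = -3 + 7*(-4) = -3 - 28 = -31)
R = -154/5 (R = -31 + 1/(-1 + 6) = -31 + 1/5 = -31 + ⅕ = -154/5 ≈ -30.800)
-14*R*(-29) = -14*(-154/5)*(-29) = (2156/5)*(-29) = -62524/5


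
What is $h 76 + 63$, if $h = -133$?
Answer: $-10045$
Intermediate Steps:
$h 76 + 63 = \left(-133\right) 76 + 63 = -10108 + 63 = -10045$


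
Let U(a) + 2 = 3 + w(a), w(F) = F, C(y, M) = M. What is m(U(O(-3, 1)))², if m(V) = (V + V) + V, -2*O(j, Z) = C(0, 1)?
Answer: 9/4 ≈ 2.2500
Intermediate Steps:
O(j, Z) = -½ (O(j, Z) = -½*1 = -½)
U(a) = 1 + a (U(a) = -2 + (3 + a) = 1 + a)
m(V) = 3*V (m(V) = 2*V + V = 3*V)
m(U(O(-3, 1)))² = (3*(1 - ½))² = (3*(½))² = (3/2)² = 9/4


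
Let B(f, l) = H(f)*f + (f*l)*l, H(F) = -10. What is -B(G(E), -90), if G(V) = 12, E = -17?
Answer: -97080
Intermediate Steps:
B(f, l) = -10*f + f*l**2 (B(f, l) = -10*f + (f*l)*l = -10*f + f*l**2)
-B(G(E), -90) = -12*(-10 + (-90)**2) = -12*(-10 + 8100) = -12*8090 = -1*97080 = -97080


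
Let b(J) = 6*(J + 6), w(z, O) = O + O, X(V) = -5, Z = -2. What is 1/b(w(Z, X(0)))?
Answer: -1/24 ≈ -0.041667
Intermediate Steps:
w(z, O) = 2*O
b(J) = 36 + 6*J (b(J) = 6*(6 + J) = 36 + 6*J)
1/b(w(Z, X(0))) = 1/(36 + 6*(2*(-5))) = 1/(36 + 6*(-10)) = 1/(36 - 60) = 1/(-24) = -1/24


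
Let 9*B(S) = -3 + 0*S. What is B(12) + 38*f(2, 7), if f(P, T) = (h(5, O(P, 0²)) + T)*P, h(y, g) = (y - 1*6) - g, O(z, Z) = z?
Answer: 911/3 ≈ 303.67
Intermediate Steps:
h(y, g) = -6 + y - g (h(y, g) = (y - 6) - g = (-6 + y) - g = -6 + y - g)
B(S) = -⅓ (B(S) = (-3 + 0*S)/9 = (-3 + 0)/9 = (⅑)*(-3) = -⅓)
f(P, T) = P*(-1 + T - P) (f(P, T) = ((-6 + 5 - P) + T)*P = ((-1 - P) + T)*P = (-1 + T - P)*P = P*(-1 + T - P))
B(12) + 38*f(2, 7) = -⅓ + 38*(2*(-1 + 7 - 1*2)) = -⅓ + 38*(2*(-1 + 7 - 2)) = -⅓ + 38*(2*4) = -⅓ + 38*8 = -⅓ + 304 = 911/3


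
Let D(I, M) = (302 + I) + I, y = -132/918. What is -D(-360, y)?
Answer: 418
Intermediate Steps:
y = -22/153 (y = -132*1/918 = -22/153 ≈ -0.14379)
D(I, M) = 302 + 2*I
-D(-360, y) = -(302 + 2*(-360)) = -(302 - 720) = -1*(-418) = 418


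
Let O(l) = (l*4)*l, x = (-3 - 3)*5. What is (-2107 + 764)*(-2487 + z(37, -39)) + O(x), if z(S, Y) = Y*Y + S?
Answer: 1251247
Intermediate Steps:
z(S, Y) = S + Y**2 (z(S, Y) = Y**2 + S = S + Y**2)
x = -30 (x = -6*5 = -30)
O(l) = 4*l**2 (O(l) = (4*l)*l = 4*l**2)
(-2107 + 764)*(-2487 + z(37, -39)) + O(x) = (-2107 + 764)*(-2487 + (37 + (-39)**2)) + 4*(-30)**2 = -1343*(-2487 + (37 + 1521)) + 4*900 = -1343*(-2487 + 1558) + 3600 = -1343*(-929) + 3600 = 1247647 + 3600 = 1251247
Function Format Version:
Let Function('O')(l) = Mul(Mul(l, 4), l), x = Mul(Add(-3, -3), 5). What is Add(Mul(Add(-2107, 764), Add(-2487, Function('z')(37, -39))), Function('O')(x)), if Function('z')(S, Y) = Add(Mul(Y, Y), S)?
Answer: 1251247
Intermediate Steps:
Function('z')(S, Y) = Add(S, Pow(Y, 2)) (Function('z')(S, Y) = Add(Pow(Y, 2), S) = Add(S, Pow(Y, 2)))
x = -30 (x = Mul(-6, 5) = -30)
Function('O')(l) = Mul(4, Pow(l, 2)) (Function('O')(l) = Mul(Mul(4, l), l) = Mul(4, Pow(l, 2)))
Add(Mul(Add(-2107, 764), Add(-2487, Function('z')(37, -39))), Function('O')(x)) = Add(Mul(Add(-2107, 764), Add(-2487, Add(37, Pow(-39, 2)))), Mul(4, Pow(-30, 2))) = Add(Mul(-1343, Add(-2487, Add(37, 1521))), Mul(4, 900)) = Add(Mul(-1343, Add(-2487, 1558)), 3600) = Add(Mul(-1343, -929), 3600) = Add(1247647, 3600) = 1251247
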